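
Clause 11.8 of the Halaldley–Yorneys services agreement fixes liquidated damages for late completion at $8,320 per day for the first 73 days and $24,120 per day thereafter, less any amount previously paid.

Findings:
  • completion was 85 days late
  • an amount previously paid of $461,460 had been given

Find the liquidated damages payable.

First 73 days: 73 × $8,320 = $607,360
Remaining days: (85 − 73) × $24,120 = $289,440
Accrued per-day damages: $607,360 + $289,440 = $896,800
Less amount previously paid: $896,800 − $461,460 = $435,340

$435,340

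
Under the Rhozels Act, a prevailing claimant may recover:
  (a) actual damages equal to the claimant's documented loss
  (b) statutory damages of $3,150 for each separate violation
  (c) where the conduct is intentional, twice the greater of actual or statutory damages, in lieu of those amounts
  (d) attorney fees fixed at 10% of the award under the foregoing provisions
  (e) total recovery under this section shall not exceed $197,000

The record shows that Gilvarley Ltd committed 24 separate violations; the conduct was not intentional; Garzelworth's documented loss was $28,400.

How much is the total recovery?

$114,400

Statutory damages: 24 × $3,150 = $75,600
Conduct not intentional: the in-lieu enhancement does not apply.
Actual plus statutory damages: $28,400 + $75,600 = $104,000
Attorney fees: 10% of $104,000 = $10,400
Total before cap: $104,000 + $10,400 = $114,400
Cap at $197,000: $114,400 is within the cap, no reduction.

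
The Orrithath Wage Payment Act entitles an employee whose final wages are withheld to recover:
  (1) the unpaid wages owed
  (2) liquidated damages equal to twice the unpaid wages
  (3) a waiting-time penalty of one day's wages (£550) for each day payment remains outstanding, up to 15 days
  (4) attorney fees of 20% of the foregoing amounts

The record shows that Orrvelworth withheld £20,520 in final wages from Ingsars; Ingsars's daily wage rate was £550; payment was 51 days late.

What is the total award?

Doubled: 2 × £20,520 = £41,040
Penalty days: min(51, 15) = 15
Waiting-time penalty: 15 × £550 = £8,250
Subtotal: £20,520 + £41,040 + £8,250 = £69,810
Attorney fees: 20% of £69,810 = £13,962
Total award: £69,810 + £13,962 = £83,772

£83,772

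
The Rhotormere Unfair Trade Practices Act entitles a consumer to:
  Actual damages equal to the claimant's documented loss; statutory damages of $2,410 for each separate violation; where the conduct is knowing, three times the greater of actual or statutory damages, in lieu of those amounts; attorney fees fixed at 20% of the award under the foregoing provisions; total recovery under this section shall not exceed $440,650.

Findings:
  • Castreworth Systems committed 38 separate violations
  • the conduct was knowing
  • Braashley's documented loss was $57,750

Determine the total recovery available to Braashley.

$329,688

Statutory damages: 38 × $2,410 = $91,580
Greater of actual damages ($57,750) or statutory damages ($91,580): $91,580
Trebled: 3 × $91,580 = $274,740
Attorney fees: 20% of $274,740 = $54,948
Total before cap: $274,740 + $54,948 = $329,688
Cap at $440,650: $329,688 is within the cap, no reduction.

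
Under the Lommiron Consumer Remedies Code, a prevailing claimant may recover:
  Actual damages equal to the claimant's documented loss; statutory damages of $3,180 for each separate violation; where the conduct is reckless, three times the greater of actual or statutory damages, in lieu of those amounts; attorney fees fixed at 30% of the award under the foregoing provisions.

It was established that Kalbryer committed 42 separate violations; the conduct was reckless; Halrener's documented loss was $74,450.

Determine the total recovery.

$520,884

Statutory damages: 42 × $3,180 = $133,560
Greater of actual damages ($74,450) or statutory damages ($133,560): $133,560
Trebled: 3 × $133,560 = $400,680
Attorney fees: 30% of $400,680 = $120,204
Total recovery: $400,680 + $120,204 = $520,884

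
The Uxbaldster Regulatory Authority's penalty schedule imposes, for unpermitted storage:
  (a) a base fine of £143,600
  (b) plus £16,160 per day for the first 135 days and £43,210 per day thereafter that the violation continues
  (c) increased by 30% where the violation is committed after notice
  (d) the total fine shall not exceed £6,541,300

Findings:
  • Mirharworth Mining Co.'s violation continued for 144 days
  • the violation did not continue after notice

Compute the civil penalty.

£2,714,090

First 135 days: 135 × £16,160 = £2,181,600
Remaining days: (144 − 135) × £43,210 = £388,890
Per-day component: £2,181,600 + £388,890 = £2,570,490
Base plus per-day: £143,600 + £2,570,490 = £2,714,090
The violation did not continue after notice: no 30% increase.
Cap at £6,541,300: £2,714,090 is within the cap, no reduction.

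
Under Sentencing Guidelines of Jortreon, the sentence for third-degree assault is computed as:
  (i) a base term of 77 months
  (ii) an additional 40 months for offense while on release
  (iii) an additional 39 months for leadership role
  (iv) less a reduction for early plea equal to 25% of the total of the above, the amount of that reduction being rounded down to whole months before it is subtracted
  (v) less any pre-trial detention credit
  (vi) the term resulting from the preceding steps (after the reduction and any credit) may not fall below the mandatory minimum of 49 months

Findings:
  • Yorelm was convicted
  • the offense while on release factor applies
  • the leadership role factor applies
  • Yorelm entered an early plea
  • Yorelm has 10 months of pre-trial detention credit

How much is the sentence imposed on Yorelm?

Offense while on release enhancement: +40 months
Leadership role enhancement: +39 months
Adjusted term: 77 months + 40 months + 39 months = 156 months
Early plea reduction: 25% of 156 months = 39 months (rounded down)
After reduction: 156 − 39 = 117 months
Less pre-trial detention credit: 117 months − 10 months = 107 months
Minimum 49 months: 107 months meets the minimum, no increase.

107 months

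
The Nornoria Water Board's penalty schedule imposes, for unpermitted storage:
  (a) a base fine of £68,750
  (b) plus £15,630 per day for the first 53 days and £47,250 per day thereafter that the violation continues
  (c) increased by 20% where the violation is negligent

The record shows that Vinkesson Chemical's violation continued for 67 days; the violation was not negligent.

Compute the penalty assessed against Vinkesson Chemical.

Civil penalty: £1,558,640

First 53 days: 53 × £15,630 = £828,390
Remaining days: (67 − 53) × £47,250 = £661,500
Per-day component: £828,390 + £661,500 = £1,489,890
Base plus per-day: £68,750 + £1,489,890 = £1,558,640
The violation was not negligent: no 20% increase.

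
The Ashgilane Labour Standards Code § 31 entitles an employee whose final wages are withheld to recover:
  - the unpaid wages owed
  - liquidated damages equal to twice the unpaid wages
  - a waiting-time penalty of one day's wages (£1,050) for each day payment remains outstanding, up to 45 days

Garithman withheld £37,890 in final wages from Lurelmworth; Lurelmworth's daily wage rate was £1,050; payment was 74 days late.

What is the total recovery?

Doubled: 2 × £37,890 = £75,780
Penalty days: min(74, 45) = 45
Waiting-time penalty: 45 × £1,050 = £47,250
Total award: £37,890 + £75,780 + £47,250 = £160,920

£160,920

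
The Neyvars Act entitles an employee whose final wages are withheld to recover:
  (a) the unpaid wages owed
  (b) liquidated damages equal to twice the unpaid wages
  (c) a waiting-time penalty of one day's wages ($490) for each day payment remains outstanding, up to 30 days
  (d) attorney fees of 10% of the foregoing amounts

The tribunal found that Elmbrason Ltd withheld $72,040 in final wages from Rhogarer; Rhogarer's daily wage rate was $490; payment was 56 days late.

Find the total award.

Doubled: 2 × $72,040 = $144,080
Penalty days: min(56, 30) = 30
Waiting-time penalty: 30 × $490 = $14,700
Subtotal: $72,040 + $144,080 + $14,700 = $230,820
Attorney fees: 10% of $230,820 = $23,082
Total award: $230,820 + $23,082 = $253,902

Total award: $253,902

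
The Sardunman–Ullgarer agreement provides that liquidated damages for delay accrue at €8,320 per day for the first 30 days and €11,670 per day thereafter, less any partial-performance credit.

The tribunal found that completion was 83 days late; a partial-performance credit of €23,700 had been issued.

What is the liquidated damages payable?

First 30 days: 30 × €8,320 = €249,600
Remaining days: (83 − 30) × €11,670 = €618,510
Accrued per-day damages: €249,600 + €618,510 = €868,110
Less partial-performance credit: €868,110 − €23,700 = €844,410

€844,410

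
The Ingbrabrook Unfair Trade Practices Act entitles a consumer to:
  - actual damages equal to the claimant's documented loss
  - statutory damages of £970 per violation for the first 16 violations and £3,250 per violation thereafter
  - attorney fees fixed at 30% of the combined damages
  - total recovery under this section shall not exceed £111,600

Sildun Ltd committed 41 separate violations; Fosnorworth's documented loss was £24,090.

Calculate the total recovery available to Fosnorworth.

£111,600

First 16 violations: 16 × £970 = £15,520
Remaining violations: (41 − 16) × £3,250 = £81,250
Statutory damages: £15,520 + £81,250 = £96,770
Combined damages: £24,090 + £96,770 = £120,860
Attorney fees: 30% of £120,860 = £36,258
Total before cap: £120,860 + £36,258 = £157,118
Cap at £111,600: £157,118 exceeds the cap → £111,600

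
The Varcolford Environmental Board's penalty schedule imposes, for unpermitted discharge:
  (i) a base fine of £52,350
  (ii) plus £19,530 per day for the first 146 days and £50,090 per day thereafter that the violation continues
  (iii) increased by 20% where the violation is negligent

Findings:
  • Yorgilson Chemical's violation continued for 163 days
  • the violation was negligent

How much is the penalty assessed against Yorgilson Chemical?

£4,506,312

First 146 days: 146 × £19,530 = £2,851,380
Remaining days: (163 − 146) × £50,090 = £851,530
Per-day component: £2,851,380 + £851,530 = £3,702,910
Base plus per-day: £52,350 + £3,702,910 = £3,755,260
Enhancement: 20% of £3,755,260 = £751,052
Enhanced fine: £3,755,260 + £751,052 = £4,506,312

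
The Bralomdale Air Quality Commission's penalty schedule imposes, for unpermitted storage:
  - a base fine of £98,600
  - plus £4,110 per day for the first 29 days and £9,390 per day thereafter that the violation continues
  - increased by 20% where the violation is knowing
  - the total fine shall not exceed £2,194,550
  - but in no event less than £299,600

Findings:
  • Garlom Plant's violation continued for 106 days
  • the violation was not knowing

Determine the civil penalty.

£940,820

First 29 days: 29 × £4,110 = £119,190
Remaining days: (106 − 29) × £9,390 = £723,030
Per-day component: £119,190 + £723,030 = £842,220
Base plus per-day: £98,600 + £842,220 = £940,820
The violation was not knowing: no 20% increase.
Cap at £2,194,550: £940,820 is within the cap, no reduction.
Minimum £299,600: £940,820 meets the minimum, no increase.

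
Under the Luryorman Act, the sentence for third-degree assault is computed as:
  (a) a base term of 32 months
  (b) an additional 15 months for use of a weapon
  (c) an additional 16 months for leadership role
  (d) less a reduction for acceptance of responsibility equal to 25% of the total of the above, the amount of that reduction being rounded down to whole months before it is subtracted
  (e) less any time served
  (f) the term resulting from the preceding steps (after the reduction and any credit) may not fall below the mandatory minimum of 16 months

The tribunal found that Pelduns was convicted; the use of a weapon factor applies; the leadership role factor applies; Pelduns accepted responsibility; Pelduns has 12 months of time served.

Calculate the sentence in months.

Use of a weapon enhancement: +15 months
Leadership role enhancement: +16 months
Adjusted term: 32 months + 15 months + 16 months = 63 months
Acceptance of responsibility reduction: 25% of 63 months = 15 months (rounded down)
After reduction: 63 − 15 = 48 months
Less time served: 48 months − 12 months = 36 months
Minimum 16 months: 36 months meets the minimum, no increase.

36 months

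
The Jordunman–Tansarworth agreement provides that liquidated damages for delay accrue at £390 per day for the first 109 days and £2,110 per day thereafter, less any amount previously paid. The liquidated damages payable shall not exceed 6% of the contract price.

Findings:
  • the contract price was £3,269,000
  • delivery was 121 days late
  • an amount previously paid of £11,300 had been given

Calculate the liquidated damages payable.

First 109 days: 109 × £390 = £42,510
Remaining days: (121 − 109) × £2,110 = £25,320
Accrued per-day damages: £42,510 + £25,320 = £67,830
Less amount previously paid: £67,830 − £11,300 = £56,530
Cap: 6% of £3,269,000 = £196,140
Cap at £196,140: £56,530 is within the cap, no reduction.

Liquidated damages: £56,530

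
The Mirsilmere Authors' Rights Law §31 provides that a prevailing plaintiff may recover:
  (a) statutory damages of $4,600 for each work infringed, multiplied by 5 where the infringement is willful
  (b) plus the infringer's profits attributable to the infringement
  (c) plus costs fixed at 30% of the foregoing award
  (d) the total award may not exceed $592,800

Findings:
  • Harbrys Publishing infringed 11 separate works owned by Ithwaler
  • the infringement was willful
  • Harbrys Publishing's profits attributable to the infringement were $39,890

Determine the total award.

Award: $380,757

Statutory damages: 11 × $4,600 = $50,600
Multiplied by 5: 5 × $50,600 = $253,000
Combined award: $253,000 + $39,890 = $292,890
Costs: 30% of $292,890 = $87,867
Award plus costs: $292,890 + $87,867 = $380,757
Cap at $592,800: $380,757 is within the cap, no reduction.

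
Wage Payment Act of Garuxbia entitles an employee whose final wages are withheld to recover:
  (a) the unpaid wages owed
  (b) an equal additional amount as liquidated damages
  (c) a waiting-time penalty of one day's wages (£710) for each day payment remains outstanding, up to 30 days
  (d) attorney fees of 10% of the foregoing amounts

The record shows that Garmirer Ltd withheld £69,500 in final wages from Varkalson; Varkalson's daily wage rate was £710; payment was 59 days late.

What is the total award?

Liquidated damages (equal amount): £69,500
Penalty days: min(59, 30) = 30
Waiting-time penalty: 30 × £710 = £21,300
Subtotal: £69,500 + £69,500 + £21,300 = £160,300
Attorney fees: 10% of £160,300 = £16,030
Total award: £160,300 + £16,030 = £176,330

£176,330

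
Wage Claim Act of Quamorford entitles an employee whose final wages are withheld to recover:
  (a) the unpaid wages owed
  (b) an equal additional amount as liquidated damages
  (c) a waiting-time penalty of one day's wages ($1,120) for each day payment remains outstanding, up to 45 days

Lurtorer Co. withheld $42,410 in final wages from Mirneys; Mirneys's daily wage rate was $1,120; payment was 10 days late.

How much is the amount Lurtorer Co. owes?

Liquidated damages (equal amount): $42,410
Penalty days: min(10, 45) = 10
Waiting-time penalty: 10 × $1,120 = $11,200
Total award: $42,410 + $42,410 + $11,200 = $96,020

$96,020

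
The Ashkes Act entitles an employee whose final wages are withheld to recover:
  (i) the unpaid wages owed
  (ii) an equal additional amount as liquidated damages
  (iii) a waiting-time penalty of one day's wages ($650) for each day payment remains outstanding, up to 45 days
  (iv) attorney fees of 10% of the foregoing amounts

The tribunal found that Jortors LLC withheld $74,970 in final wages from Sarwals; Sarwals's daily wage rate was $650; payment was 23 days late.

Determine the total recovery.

$181,379

Liquidated damages (equal amount): $74,970
Penalty days: min(23, 45) = 23
Waiting-time penalty: 23 × $650 = $14,950
Subtotal: $74,970 + $74,970 + $14,950 = $164,890
Attorney fees: 10% of $164,890 = $16,489
Total award: $164,890 + $16,489 = $181,379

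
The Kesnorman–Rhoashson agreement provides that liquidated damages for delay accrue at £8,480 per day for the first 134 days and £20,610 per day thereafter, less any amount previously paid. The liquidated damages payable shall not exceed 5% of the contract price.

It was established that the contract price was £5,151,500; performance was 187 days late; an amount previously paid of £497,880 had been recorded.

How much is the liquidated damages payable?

£257,575

First 134 days: 134 × £8,480 = £1,136,320
Remaining days: (187 − 134) × £20,610 = £1,092,330
Accrued per-day damages: £1,136,320 + £1,092,330 = £2,228,650
Less amount previously paid: £2,228,650 − £497,880 = £1,730,770
Cap: 5% of £5,151,500 = £257,575
Cap at £257,575: £1,730,770 exceeds the cap → £257,575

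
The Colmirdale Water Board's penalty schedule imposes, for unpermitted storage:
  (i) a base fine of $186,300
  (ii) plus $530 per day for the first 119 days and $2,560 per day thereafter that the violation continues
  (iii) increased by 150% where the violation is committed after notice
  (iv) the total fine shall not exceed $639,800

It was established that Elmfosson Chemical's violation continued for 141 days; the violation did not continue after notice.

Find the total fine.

First 119 days: 119 × $530 = $63,070
Remaining days: (141 − 119) × $2,560 = $56,320
Per-day component: $63,070 + $56,320 = $119,390
Base plus per-day: $186,300 + $119,390 = $305,690
The violation did not continue after notice: no 150% increase.
Cap at $639,800: $305,690 is within the cap, no reduction.

$305,690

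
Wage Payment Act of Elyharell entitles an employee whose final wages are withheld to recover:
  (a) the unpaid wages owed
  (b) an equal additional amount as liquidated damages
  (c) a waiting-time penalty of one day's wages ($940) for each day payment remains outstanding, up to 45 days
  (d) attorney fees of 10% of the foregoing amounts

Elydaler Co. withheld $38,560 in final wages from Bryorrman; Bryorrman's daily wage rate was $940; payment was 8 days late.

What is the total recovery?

Liquidated damages (equal amount): $38,560
Penalty days: min(8, 45) = 8
Waiting-time penalty: 8 × $940 = $7,520
Subtotal: $38,560 + $38,560 + $7,520 = $84,640
Attorney fees: 10% of $84,640 = $8,464
Total award: $84,640 + $8,464 = $93,104

$93,104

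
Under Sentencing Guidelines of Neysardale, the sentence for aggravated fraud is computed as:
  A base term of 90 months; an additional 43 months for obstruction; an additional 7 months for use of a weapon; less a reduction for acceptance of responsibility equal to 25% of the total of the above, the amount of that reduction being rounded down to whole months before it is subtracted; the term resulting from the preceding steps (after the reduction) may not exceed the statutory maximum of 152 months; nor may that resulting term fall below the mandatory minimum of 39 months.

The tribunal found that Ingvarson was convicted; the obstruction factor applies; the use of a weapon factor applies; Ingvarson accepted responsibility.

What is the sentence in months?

Sentence: 105 months

Obstruction enhancement: +43 months
Use of a weapon enhancement: +7 months
Adjusted term: 90 months + 43 months + 7 months = 140 months
Acceptance of responsibility reduction: 25% of 140 months = 35 months (rounded down)
After reduction: 140 − 35 = 105 months
Cap at 152 months: 105 months is within the cap, no reduction.
Minimum 39 months: 105 months meets the minimum, no increase.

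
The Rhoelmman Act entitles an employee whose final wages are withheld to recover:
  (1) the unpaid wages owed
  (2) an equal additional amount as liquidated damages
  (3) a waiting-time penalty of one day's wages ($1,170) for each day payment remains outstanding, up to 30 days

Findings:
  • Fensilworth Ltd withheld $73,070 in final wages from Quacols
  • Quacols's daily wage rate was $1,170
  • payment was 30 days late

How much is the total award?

Liquidated damages (equal amount): $73,070
Penalty days: min(30, 30) = 30
Waiting-time penalty: 30 × $1,170 = $35,100
Total award: $73,070 + $73,070 + $35,100 = $181,240

$181,240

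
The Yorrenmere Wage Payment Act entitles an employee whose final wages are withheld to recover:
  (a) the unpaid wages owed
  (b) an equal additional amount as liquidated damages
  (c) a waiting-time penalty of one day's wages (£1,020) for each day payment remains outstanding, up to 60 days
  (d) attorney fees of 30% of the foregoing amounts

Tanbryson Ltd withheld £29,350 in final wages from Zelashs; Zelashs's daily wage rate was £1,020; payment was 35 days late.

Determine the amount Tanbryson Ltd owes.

£122,720

Liquidated damages (equal amount): £29,350
Penalty days: min(35, 60) = 35
Waiting-time penalty: 35 × £1,020 = £35,700
Subtotal: £29,350 + £29,350 + £35,700 = £94,400
Attorney fees: 30% of £94,400 = £28,320
Total award: £94,400 + £28,320 = £122,720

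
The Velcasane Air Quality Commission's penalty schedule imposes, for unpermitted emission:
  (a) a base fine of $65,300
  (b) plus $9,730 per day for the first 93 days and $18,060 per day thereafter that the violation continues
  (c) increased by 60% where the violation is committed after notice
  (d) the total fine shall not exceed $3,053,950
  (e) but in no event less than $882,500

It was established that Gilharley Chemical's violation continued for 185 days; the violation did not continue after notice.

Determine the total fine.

$2,631,710

First 93 days: 93 × $9,730 = $904,890
Remaining days: (185 − 93) × $18,060 = $1,661,520
Per-day component: $904,890 + $1,661,520 = $2,566,410
Base plus per-day: $65,300 + $2,566,410 = $2,631,710
The violation did not continue after notice: no 60% increase.
Cap at $3,053,950: $2,631,710 is within the cap, no reduction.
Minimum $882,500: $2,631,710 meets the minimum, no increase.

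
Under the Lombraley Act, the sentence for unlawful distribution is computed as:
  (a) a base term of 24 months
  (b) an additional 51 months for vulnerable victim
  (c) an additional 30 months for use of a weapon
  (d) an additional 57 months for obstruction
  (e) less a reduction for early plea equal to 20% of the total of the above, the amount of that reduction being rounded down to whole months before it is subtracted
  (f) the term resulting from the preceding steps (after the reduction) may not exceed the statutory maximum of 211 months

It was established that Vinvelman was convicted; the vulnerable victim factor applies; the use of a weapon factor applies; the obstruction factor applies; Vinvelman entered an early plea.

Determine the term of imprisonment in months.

130 months

Vulnerable victim enhancement: +51 months
Use of a weapon enhancement: +30 months
Obstruction enhancement: +57 months
Adjusted term: 24 months + 51 months + 30 months + 57 months = 162 months
Early plea reduction: 20% of 162 months = 32 months (rounded down)
After reduction: 162 − 32 = 130 months
Cap at 211 months: 130 months is within the cap, no reduction.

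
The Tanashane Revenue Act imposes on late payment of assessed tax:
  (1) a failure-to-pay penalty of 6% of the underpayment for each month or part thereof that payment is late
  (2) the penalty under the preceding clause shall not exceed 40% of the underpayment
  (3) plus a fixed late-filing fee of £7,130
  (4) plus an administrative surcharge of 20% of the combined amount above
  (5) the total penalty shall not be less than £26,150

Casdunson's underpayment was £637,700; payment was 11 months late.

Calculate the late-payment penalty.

Penalty: £314,652

Accrued rate: 6% × 11 = 66%, capped at 40% → 40%
Failure-to-pay penalty: 40% of £637,700 = £255,080
Penalty before surcharge: £255,080 + £7,130 = £262,210
Administrative surcharge: 20% of £262,210 = £52,442
Total penalty: £262,210 + £52,442 = £314,652
Minimum £26,150: £314,652 meets the minimum, no increase.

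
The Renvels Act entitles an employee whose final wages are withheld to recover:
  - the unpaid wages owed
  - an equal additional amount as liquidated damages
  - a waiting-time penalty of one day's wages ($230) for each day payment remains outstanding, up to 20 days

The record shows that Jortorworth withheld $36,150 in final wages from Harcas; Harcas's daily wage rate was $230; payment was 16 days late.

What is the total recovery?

Liquidated damages (equal amount): $36,150
Penalty days: min(16, 20) = 16
Waiting-time penalty: 16 × $230 = $3,680
Total award: $36,150 + $36,150 + $3,680 = $75,980

$75,980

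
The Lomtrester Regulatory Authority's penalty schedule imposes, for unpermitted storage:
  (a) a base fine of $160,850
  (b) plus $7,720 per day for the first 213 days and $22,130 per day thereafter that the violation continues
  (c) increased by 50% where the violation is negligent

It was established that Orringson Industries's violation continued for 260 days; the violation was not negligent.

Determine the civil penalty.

Civil penalty: $2,845,320

First 213 days: 213 × $7,720 = $1,644,360
Remaining days: (260 − 213) × $22,130 = $1,040,110
Per-day component: $1,644,360 + $1,040,110 = $2,684,470
Base plus per-day: $160,850 + $2,684,470 = $2,845,320
The violation was not negligent: no 50% increase.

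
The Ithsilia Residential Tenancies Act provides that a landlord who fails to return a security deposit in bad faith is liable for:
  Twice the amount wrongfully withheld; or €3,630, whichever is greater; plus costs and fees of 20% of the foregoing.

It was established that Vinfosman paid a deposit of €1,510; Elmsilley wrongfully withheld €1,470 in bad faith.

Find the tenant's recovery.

€4,356

Doubled: 2 × €1,470 = €2,940
Minimum €3,630: €2,940 is below the minimum → €3,630
Costs and fees: 20% of €3,630 = €726
Total recovery: €3,630 + €726 = €4,356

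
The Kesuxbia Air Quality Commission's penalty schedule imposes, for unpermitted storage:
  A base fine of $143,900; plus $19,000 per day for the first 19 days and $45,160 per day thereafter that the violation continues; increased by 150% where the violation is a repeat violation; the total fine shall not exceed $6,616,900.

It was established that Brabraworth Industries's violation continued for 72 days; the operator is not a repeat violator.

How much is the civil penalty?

First 19 days: 19 × $19,000 = $361,000
Remaining days: (72 − 19) × $45,160 = $2,393,480
Per-day component: $361,000 + $2,393,480 = $2,754,480
Base plus per-day: $143,900 + $2,754,480 = $2,898,380
The operator is not a repeat violator: no 150% increase.
Cap at $6,616,900: $2,898,380 is within the cap, no reduction.

$2,898,380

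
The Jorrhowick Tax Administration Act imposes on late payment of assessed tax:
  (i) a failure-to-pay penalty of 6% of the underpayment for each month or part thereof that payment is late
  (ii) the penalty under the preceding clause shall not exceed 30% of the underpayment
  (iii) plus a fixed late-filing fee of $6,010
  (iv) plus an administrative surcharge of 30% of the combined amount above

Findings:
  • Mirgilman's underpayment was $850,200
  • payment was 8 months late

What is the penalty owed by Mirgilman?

Accrued rate: 6% × 8 = 48%, capped at 30% → 30%
Failure-to-pay penalty: 30% of $850,200 = $255,060
Penalty before surcharge: $255,060 + $6,010 = $261,070
Administrative surcharge: 30% of $261,070 = $78,321
Total penalty: $261,070 + $78,321 = $339,391

$339,391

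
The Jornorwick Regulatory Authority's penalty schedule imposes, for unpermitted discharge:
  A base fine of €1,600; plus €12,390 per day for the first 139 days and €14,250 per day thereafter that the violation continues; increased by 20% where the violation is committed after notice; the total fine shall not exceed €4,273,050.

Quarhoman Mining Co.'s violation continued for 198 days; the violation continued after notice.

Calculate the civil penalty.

€3,077,472

First 139 days: 139 × €12,390 = €1,722,210
Remaining days: (198 − 139) × €14,250 = €840,750
Per-day component: €1,722,210 + €840,750 = €2,562,960
Base plus per-day: €1,600 + €2,562,960 = €2,564,560
Enhancement: 20% of €2,564,560 = €512,912
Enhanced fine: €2,564,560 + €512,912 = €3,077,472
Cap at €4,273,050: €3,077,472 is within the cap, no reduction.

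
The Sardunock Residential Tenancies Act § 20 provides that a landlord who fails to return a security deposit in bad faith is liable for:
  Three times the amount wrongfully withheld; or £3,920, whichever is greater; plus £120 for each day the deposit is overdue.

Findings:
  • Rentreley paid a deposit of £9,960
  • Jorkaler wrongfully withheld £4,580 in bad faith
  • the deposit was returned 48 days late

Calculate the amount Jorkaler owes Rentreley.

Trebled: 3 × £4,580 = £13,740
Minimum £3,920: £13,740 meets the minimum, no increase.
Late-return penalty: 48 × £120 = £5,760
Damages plus late penalty: £13,740 + £5,760 = £19,500

£19,500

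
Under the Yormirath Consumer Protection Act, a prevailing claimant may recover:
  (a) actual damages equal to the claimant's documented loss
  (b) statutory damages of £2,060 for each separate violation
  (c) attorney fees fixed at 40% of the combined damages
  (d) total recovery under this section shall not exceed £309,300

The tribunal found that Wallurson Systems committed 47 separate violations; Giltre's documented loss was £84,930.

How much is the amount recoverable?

Statutory damages: 47 × £2,060 = £96,820
Combined damages: £84,930 + £96,820 = £181,750
Attorney fees: 40% of £181,750 = £72,700
Total before cap: £181,750 + £72,700 = £254,450
Cap at £309,300: £254,450 is within the cap, no reduction.

£254,450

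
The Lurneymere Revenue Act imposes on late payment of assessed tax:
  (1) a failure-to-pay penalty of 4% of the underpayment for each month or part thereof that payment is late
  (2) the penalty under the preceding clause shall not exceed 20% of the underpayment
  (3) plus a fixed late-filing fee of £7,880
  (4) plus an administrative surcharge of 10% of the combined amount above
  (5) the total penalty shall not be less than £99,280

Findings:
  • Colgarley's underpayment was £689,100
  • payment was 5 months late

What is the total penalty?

Accrued rate: 4% × 5 = 20%, capped at 20% → 20%
Failure-to-pay penalty: 20% of £689,100 = £137,820
Penalty before surcharge: £137,820 + £7,880 = £145,700
Administrative surcharge: 10% of £145,700 = £14,570
Total penalty: £145,700 + £14,570 = £160,270
Minimum £99,280: £160,270 meets the minimum, no increase.

£160,270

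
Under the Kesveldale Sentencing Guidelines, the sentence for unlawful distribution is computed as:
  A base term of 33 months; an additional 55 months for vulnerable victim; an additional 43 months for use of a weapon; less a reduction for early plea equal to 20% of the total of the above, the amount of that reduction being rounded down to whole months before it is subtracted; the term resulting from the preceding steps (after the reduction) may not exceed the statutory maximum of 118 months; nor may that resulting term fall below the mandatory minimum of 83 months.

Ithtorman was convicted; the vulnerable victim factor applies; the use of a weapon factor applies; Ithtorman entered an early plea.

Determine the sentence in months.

105 months

Vulnerable victim enhancement: +55 months
Use of a weapon enhancement: +43 months
Adjusted term: 33 months + 55 months + 43 months = 131 months
Early plea reduction: 20% of 131 months = 26 months (rounded down)
After reduction: 131 − 26 = 105 months
Cap at 118 months: 105 months is within the cap, no reduction.
Minimum 83 months: 105 months meets the minimum, no increase.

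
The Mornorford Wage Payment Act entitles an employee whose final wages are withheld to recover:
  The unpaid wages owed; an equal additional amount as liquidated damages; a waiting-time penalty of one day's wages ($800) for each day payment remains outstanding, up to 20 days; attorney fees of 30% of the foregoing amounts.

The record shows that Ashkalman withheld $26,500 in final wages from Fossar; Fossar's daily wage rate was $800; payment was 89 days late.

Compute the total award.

Liquidated damages (equal amount): $26,500
Penalty days: min(89, 20) = 20
Waiting-time penalty: 20 × $800 = $16,000
Subtotal: $26,500 + $26,500 + $16,000 = $69,000
Attorney fees: 30% of $69,000 = $20,700
Total award: $69,000 + $20,700 = $89,700

$89,700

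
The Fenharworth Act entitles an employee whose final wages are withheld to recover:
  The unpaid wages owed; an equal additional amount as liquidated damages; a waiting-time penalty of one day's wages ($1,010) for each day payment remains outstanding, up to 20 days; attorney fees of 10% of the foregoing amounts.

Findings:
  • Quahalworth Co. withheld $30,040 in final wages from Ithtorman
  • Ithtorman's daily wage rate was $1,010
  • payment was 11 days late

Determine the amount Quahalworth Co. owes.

$78,309

Liquidated damages (equal amount): $30,040
Penalty days: min(11, 20) = 11
Waiting-time penalty: 11 × $1,010 = $11,110
Subtotal: $30,040 + $30,040 + $11,110 = $71,190
Attorney fees: 10% of $71,190 = $7,119
Total award: $71,190 + $7,119 = $78,309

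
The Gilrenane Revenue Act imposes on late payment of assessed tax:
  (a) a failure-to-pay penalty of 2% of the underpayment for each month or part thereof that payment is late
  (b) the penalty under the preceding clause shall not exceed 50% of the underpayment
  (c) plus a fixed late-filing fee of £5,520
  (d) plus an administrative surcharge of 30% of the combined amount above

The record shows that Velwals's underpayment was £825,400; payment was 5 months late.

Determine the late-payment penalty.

Accrued rate: 2% × 5 = 10%, capped at 50% → 10%
Failure-to-pay penalty: 10% of £825,400 = £82,540
Penalty before surcharge: £82,540 + £5,520 = £88,060
Administrative surcharge: 30% of £88,060 = £26,418
Total penalty: £88,060 + £26,418 = £114,478

£114,478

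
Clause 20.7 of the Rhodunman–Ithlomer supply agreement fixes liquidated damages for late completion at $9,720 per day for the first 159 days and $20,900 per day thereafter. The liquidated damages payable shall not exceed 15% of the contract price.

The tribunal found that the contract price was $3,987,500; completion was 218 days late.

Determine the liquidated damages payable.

First 159 days: 159 × $9,720 = $1,545,480
Remaining days: (218 − 159) × $20,900 = $1,233,100
Accrued per-day damages: $1,545,480 + $1,233,100 = $2,778,580
Cap: 15% of $3,987,500 = $598,125
Cap at $598,125: $2,778,580 exceeds the cap → $598,125

$598,125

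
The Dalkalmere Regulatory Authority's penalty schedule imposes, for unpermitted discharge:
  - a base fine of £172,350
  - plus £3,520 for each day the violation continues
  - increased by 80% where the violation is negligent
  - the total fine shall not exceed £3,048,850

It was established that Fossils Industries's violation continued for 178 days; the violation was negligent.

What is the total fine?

£1,438,038

Per-day component: 178 × £3,520 = £626,560
Base plus per-day: £172,350 + £626,560 = £798,910
Enhancement: 80% of £798,910 = £639,128
Enhanced fine: £798,910 + £639,128 = £1,438,038
Cap at £3,048,850: £1,438,038 is within the cap, no reduction.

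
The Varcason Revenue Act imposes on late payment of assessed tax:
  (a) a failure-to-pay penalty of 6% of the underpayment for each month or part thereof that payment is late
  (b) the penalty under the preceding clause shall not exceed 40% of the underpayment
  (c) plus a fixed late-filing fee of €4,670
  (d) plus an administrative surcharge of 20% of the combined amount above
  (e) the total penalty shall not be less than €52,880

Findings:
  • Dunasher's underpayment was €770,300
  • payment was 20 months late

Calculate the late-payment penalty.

Accrued rate: 6% × 20 = 120%, capped at 40% → 40%
Failure-to-pay penalty: 40% of €770,300 = €308,120
Penalty before surcharge: €308,120 + €4,670 = €312,790
Administrative surcharge: 20% of €312,790 = €62,558
Total penalty: €312,790 + €62,558 = €375,348
Minimum €52,880: €375,348 meets the minimum, no increase.

€375,348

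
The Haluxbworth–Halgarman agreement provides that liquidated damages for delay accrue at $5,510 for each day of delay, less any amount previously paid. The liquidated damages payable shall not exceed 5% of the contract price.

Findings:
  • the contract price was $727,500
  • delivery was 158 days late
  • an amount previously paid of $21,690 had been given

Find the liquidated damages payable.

$36,375

Per-day damages: 158 × $5,510 = $870,580
Less amount previously paid: $870,580 − $21,690 = $848,890
Cap: 5% of $727,500 = $36,375
Cap at $36,375: $848,890 exceeds the cap → $36,375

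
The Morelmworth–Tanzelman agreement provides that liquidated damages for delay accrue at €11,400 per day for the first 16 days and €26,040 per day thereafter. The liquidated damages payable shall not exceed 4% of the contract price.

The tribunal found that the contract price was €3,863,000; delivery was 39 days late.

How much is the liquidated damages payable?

Liquidated damages: €154,520

First 16 days: 16 × €11,400 = €182,400
Remaining days: (39 − 16) × €26,040 = €598,920
Accrued per-day damages: €182,400 + €598,920 = €781,320
Cap: 4% of €3,863,000 = €154,520
Cap at €154,520: €781,320 exceeds the cap → €154,520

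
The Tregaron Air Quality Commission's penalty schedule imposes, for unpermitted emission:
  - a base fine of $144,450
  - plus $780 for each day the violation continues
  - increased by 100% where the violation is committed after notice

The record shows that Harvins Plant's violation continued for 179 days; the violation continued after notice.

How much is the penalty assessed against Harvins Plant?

Per-day component: 179 × $780 = $139,620
Base plus per-day: $144,450 + $139,620 = $284,070
Enhancement: 100% of $284,070 = $284,070
Enhanced fine: $284,070 + $284,070 = $568,140

$568,140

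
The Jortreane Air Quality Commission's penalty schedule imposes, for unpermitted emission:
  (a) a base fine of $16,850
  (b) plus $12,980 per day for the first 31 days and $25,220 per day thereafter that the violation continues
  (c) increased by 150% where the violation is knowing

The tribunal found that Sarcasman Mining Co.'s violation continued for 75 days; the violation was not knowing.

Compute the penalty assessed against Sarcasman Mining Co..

First 31 days: 31 × $12,980 = $402,380
Remaining days: (75 − 31) × $25,220 = $1,109,680
Per-day component: $402,380 + $1,109,680 = $1,512,060
Base plus per-day: $16,850 + $1,512,060 = $1,528,910
The violation was not knowing: no 150% increase.

Civil penalty: $1,528,910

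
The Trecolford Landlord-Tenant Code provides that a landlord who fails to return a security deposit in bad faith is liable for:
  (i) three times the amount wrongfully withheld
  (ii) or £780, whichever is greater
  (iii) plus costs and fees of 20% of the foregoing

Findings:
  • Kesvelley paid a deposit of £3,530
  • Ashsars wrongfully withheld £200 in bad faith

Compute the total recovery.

£936

Trebled: 3 × £200 = £600
Minimum £780: £600 is below the minimum → £780
Costs and fees: 20% of £780 = £156
Total recovery: £780 + £156 = £936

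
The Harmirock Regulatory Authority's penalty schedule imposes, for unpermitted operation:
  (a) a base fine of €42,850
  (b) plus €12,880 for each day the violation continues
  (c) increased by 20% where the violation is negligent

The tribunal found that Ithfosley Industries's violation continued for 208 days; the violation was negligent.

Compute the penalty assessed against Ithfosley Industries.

Per-day component: 208 × €12,880 = €2,679,040
Base plus per-day: €42,850 + €2,679,040 = €2,721,890
Enhancement: 20% of €2,721,890 = €544,378
Enhanced fine: €2,721,890 + €544,378 = €3,266,268

€3,266,268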